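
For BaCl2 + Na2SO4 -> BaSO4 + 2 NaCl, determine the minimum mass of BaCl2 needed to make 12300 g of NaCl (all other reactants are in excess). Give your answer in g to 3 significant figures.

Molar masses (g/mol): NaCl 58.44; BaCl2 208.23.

n(NaCl) = 12300 / 58.44 = 210.5 mol
n(BaCl2) = (1/2) × 210.5 = 105.3 mol
mass = 105.3 × 208.23 = 21930 g

21900 g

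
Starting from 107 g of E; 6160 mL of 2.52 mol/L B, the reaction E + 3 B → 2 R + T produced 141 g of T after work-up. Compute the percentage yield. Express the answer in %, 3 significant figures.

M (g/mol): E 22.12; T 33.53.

n(E) = 107.0 / 22.12 = 4.837 mol
n(B) = 2.52 × 6160/1000 = 15.52 mol
n/ν for E = 4.837/1 = 4.837
n/ν for B = 15.52/3 = 5.173
Smallest n/ν is E → limiting reagent.
theoretical n(T) = (1/1) × 4.837 = 4.837 mol → 162.2 g
% yield = 141 / 162.2 × 100 = 86.93 %

86.9 %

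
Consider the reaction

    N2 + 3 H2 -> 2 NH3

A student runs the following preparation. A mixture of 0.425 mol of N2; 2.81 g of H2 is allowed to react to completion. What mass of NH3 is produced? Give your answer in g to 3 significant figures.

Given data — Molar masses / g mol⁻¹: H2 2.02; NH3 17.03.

n(N2) = 0.4250 mol
n(H2) = 2.810 / 2.02 = 1.391 mol
n/ν → N2: 0.4250, H2: 0.4637; N2 is limiting.
n(NH3) = (2/1) × 0.4250 = 0.8500 mol
mass = 0.8500 × 17.03 = 14.48 g

14.5 g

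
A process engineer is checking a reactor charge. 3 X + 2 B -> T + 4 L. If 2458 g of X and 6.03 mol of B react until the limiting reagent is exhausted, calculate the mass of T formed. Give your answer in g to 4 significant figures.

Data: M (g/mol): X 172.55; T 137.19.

n(X) = 2458 / 172.55 = 14.25 mol
n(B) = 6.030 mol
n/ν for X = 14.25/3 = 4.750
n/ν for B = 6.030/2 = 3.015
Smallest n/ν is B → limiting reagent.
n(T) = (1/2) × 6.030 = 3.015 mol
mass = 3.015 × 137.19 = 413.6 g

413.6 g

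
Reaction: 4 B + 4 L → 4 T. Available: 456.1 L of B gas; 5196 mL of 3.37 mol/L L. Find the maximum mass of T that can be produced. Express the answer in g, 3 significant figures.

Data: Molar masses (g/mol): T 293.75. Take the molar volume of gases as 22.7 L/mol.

5140 g

n(B) = 456.1 / 22.7 = 20.09 mol
n(L) = 3.37 × 5196/1000 = 17.51 mol
n/ν → B: 5.023, L: 4.378; L is limiting.
n(T) = (4/4) × 17.51 = 17.51 mol
mass = 17.51 × 293.75 = 5144 g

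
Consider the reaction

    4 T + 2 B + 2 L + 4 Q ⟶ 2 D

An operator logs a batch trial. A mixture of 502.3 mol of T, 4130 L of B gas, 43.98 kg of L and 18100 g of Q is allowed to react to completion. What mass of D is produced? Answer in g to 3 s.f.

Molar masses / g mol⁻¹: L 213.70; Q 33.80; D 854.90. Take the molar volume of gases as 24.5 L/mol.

144000 g

n(T) = 502.3 mol
n(B) = 4130 / 24.5 = 168.6 mol
n(L) = 43.98×1000 / 213.70 = 205.8 mol
n(Q) = 18100 / 33.80 = 535.5 mol
n/ν for T = 502.3/4 = 125.6
n/ν for B = 168.6/2 = 84.30
n/ν for L = 205.8/2 = 102.9
n/ν for Q = 535.5/4 = 133.9
Smallest n/ν is B → limiting reagent.
n(D) = (2/2) × 168.6 = 168.6 mol
mass = 168.6 × 854.90 = 144100 g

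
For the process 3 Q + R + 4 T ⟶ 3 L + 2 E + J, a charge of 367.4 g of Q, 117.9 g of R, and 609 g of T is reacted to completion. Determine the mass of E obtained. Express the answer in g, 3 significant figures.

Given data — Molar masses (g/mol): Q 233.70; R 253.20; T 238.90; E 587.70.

547 g

n(Q) = 367.4 / 233.70 = 1.572 mol
n(R) = 117.9 / 253.20 = 0.4656 mol
n(T) = 609.0 / 238.90 = 2.549 mol
n/ν → Q: 0.5240, R: 0.4656, T: 0.6373; R is limiting.
n(E) = (2/1) × 0.4656 = 0.9312 mol
mass = 0.9312 × 587.70 = 547.3 g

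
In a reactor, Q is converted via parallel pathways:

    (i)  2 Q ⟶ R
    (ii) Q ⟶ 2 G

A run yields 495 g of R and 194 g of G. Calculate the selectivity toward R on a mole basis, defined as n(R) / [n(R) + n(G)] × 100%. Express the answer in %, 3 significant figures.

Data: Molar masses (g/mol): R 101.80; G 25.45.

38.9 %

n(R) = 495 / 101.80 = 4.862 mol
n(G) = 194 / 25.45 = 7.623 mol
selectivity = 4.862/(4.862+7.623) × 100 = 38.94 %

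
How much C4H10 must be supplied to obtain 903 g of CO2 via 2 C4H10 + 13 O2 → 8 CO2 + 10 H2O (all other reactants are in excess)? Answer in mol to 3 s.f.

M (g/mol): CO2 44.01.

5.13 mol

n(CO2) = 903 / 44.01 = 20.52 mol
n(C4H10) = (2/8) × 20.52 = 5.130 mol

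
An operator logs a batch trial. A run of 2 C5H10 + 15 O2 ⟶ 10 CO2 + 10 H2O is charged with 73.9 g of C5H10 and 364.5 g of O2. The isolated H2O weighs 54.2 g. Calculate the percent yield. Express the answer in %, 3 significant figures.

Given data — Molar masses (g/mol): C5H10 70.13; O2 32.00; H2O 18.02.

n(C5H10) = 73.90 / 70.13 = 1.054 mol
n(O2) = 364.5 / 32.00 = 11.39 mol
n/ν → C5H10: 0.5270, O2: 0.7593; C5H10 is limiting.
theoretical n(H2O) = (10/2) × 1.054 = 5.270 mol → 94.97 g
% yield = 54.2 / 94.97 × 100 = 57.07 %

57.1 %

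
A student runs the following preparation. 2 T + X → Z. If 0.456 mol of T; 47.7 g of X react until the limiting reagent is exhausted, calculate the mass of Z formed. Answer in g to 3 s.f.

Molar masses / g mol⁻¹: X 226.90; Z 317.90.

66.8 g

n(T) = 0.4560 mol
n(X) = 47.70 / 226.90 = 0.2102 mol
n/ν for T = 0.4560/2 = 0.2280
n/ν for X = 0.2102/1 = 0.2102
Smallest n/ν is X → limiting reagent.
n(Z) = (1/1) × 0.2102 = 0.2102 mol
mass = 0.2102 × 317.90 = 66.82 g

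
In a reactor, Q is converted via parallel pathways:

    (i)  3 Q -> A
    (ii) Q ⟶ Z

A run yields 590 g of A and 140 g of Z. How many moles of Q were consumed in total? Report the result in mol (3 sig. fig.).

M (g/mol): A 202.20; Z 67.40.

10.8 mol

n(A) = 590 / 202.20 = 2.918 mol
n(Z) = 140 / 67.40 = 2.077 mol
n(Q) via (i) = (3/1)×2.918 = 8.754 mol
n(Q) via (ii) = (1/1)×2.077 = 2.077 mol
total n(Q) = 8.754 + 2.077 = 10.83 mol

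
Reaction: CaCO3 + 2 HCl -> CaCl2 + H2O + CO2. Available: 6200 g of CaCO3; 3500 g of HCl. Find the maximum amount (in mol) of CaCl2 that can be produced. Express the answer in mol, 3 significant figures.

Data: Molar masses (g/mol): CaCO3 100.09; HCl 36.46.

48.0 mol

n(CaCO3) = 6200 / 100.09 = 61.94 mol
n(HCl) = 3500 / 36.46 = 96.00 mol
n/ν → CaCO3: 61.94, HCl: 48.00; HCl is limiting.
n(CaCl2) = (1/2) × 96.00 = 48.00 mol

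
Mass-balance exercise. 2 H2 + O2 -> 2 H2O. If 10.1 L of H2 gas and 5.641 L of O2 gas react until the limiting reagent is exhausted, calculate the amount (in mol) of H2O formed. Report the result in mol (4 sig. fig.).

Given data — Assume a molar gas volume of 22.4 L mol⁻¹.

0.4509 mol

n(H2) = 10.10 / 22.4 = 0.4509 mol
n(O2) = 5.641 / 22.4 = 0.2518 mol
n/ν for H2 = 0.4509/2 = 0.2255
n/ν for O2 = 0.2518/1 = 0.2518
Smallest n/ν is H2 → limiting reagent.
n(H2O) = (2/2) × 0.4509 = 0.4509 mol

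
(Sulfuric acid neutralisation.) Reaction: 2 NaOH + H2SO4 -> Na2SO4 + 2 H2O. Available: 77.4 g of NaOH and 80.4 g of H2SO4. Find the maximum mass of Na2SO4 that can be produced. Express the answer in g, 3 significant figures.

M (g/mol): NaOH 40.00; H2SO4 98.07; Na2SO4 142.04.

116 g

n(NaOH) = 77.40 / 40.00 = 1.935 mol
n(H2SO4) = 80.40 / 98.07 = 0.8198 mol
n/ν for NaOH = 1.935/2 = 0.9675
n/ν for H2SO4 = 0.8198/1 = 0.8198
Smallest n/ν is H2SO4 → limiting reagent.
n(Na2SO4) = (1/1) × 0.8198 = 0.8198 mol
mass = 0.8198 × 142.04 = 116.4 g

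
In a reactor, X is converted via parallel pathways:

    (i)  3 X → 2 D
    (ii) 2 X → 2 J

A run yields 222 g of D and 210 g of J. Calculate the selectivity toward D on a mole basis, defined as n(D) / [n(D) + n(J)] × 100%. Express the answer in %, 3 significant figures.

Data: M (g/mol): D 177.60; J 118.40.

41.3 %

n(D) = 222 / 177.60 = 1.250 mol
n(J) = 210 / 118.40 = 1.774 mol
selectivity = 1.250/(1.250+1.774) × 100 = 41.34 %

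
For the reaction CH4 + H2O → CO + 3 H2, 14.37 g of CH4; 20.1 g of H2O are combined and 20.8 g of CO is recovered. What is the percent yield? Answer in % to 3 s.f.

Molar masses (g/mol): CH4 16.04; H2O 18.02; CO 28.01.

82.9 %

n(CH4) = 14.37 / 16.04 = 0.8959 mol
n(H2O) = 20.10 / 18.02 = 1.115 mol
n/ν for CH4 = 0.8959/1 = 0.8959
n/ν for H2O = 1.115/1 = 1.115
Smallest n/ν is CH4 → limiting reagent.
theoretical n(CO) = (1/1) × 0.8959 = 0.8959 mol → 25.09 g
% yield = 20.8 / 25.09 × 100 = 82.90 %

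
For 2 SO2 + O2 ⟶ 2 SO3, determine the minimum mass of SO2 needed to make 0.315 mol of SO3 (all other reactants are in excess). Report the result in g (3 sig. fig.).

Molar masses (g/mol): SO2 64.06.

n(SO3) = 0.3150 mol
n(SO2) = (2/2) × 0.3150 = 0.3150 mol
mass = 0.3150 × 64.06 = 20.18 g

20.2 g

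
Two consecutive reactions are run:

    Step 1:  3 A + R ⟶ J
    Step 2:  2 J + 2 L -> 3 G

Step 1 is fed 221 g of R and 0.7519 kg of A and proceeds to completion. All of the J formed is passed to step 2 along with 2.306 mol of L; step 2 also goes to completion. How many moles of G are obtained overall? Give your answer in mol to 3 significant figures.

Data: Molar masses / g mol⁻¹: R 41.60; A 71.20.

Step 1:
n(R) = 221.0 / 41.60 = 5.313 mol
n(A) = 0.7519×1000 / 71.20 = 10.56 mol
n/ν for R = 5.313/1 = 5.313
n/ν for A = 10.56/3 = 3.520
Smallest n/ν is A → limiting reagent.
n(J) produced = (1/3) × 10.56 = 3.520 mol
Step 2:
n(J) available = 3.520 mol
n(L) = 2.306 mol
n/ν for J = 3.520/2 = 1.760
n/ν for L = 2.306/2 = 1.153
Smallest n/ν is L → limiting reagent.
n(G) = (3/2) × 2.306 = 3.459 mol

3.46 mol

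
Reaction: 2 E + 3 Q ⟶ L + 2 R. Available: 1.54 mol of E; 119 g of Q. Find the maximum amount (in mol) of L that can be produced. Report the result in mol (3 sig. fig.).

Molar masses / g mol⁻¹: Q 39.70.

0.770 mol

n(E) = 1.540 mol
n(Q) = 119.0 / 39.70 = 2.997 mol
n/ν → E: 0.7700, Q: 0.9990; E is limiting.
n(L) = (1/2) × 1.540 = 0.7700 mol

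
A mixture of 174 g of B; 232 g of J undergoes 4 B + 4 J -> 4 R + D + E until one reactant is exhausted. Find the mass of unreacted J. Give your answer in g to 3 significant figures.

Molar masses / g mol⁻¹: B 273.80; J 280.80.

53.6 g

n(B) = 174.0 / 273.80 = 0.6355 mol
n(J) = 232.0 / 280.80 = 0.8262 mol
n/ν for B = 0.6355/4 = 0.1589
n/ν for J = 0.8262/4 = 0.2066
Smallest n/ν is B → limiting reagent.
J consumed = (4/4) × 0.6355 = 0.6355 mol
J remaining = 0.8262 − 0.6355 = 0.1907 mol
mass = 0.1907 × 280.80 = 53.55 g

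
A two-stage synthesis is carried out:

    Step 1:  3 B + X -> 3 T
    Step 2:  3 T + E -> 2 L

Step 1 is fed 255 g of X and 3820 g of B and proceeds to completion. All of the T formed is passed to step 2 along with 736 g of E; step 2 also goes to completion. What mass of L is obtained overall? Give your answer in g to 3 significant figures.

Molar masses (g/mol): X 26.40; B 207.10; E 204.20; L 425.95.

Step 1:
n(X) = 255.0 / 26.40 = 9.659 mol
n(B) = 3820 / 207.10 = 18.45 mol
n/ν for X = 9.659/1 = 9.659
n/ν for B = 18.45/3 = 6.150
Smallest n/ν is B → limiting reagent.
n(T) produced = (3/3) × 18.45 = 18.45 mol
Step 2:
n(T) available = 18.45 mol
n(E) = 736.0 / 204.20 = 3.604 mol
n/ν for T = 18.45/3 = 6.150
n/ν for E = 3.604/1 = 3.604
Smallest n/ν is E → limiting reagent.
n(L) = (2/1) × 3.604 = 7.208 mol
mass = 7.208 × 425.95 = 3070 g

3070 g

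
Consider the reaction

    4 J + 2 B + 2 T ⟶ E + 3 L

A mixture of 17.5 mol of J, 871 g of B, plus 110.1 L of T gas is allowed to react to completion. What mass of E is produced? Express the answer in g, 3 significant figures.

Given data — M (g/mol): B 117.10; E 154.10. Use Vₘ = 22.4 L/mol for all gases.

379 g

n(J) = 17.50 mol
n(B) = 871.0 / 117.10 = 7.438 mol
n(T) = 110.1 / 22.4 = 4.915 mol
n/ν for J = 17.50/4 = 4.375
n/ν for B = 7.438/2 = 3.719
n/ν for T = 4.915/2 = 2.458
Smallest n/ν is T → limiting reagent.
n(E) = (1/2) × 4.915 = 2.458 mol
mass = 2.458 × 154.10 = 378.8 g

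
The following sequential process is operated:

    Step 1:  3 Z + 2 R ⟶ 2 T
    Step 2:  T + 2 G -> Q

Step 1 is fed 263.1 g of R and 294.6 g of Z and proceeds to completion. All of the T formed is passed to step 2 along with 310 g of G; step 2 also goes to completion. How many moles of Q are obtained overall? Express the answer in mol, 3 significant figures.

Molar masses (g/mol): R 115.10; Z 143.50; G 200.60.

Step 1:
n(R) = 263.1 / 115.10 = 2.286 mol
n(Z) = 294.6 / 143.50 = 2.053 mol
n/ν for R = 2.286/2 = 1.143
n/ν for Z = 2.053/3 = 0.6843
Smallest n/ν is Z → limiting reagent.
n(T) produced = (2/3) × 2.053 = 1.369 mol
Step 2:
n(T) available = 1.369 mol
n(G) = 310.0 / 200.60 = 1.545 mol
n/ν for T = 1.369/1 = 1.369
n/ν for G = 1.545/2 = 0.7725
Smallest n/ν is G → limiting reagent.
n(Q) = (1/2) × 1.545 = 0.7725 mol

0.773 mol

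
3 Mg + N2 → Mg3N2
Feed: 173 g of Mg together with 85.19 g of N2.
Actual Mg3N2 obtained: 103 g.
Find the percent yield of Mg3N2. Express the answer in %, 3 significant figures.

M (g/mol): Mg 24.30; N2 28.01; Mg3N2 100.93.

n(Mg) = 173.0 / 24.30 = 7.119 mol
n(N2) = 85.19 / 28.01 = 3.041 mol
n/ν → Mg: 2.373, N2: 3.041; Mg is limiting.
theoretical n(Mg3N2) = (1/3) × 7.119 = 2.373 mol → 239.5 g
% yield = 103 / 239.5 × 100 = 43.01 %

43.0 %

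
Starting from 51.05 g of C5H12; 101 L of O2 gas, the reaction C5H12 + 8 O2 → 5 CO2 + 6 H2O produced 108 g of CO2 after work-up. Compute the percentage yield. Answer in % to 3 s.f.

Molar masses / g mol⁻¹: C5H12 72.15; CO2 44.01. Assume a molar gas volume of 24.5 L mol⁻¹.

n(C5H12) = 51.05 / 72.15 = 0.7076 mol
n(O2) = 101.0 / 24.5 = 4.122 mol
n/ν for C5H12 = 0.7076/1 = 0.7076
n/ν for O2 = 4.122/8 = 0.5153
Smallest n/ν is O2 → limiting reagent.
theoretical n(CO2) = (5/8) × 4.122 = 2.576 mol → 113.4 g
% yield = 108 / 113.4 × 100 = 95.24 %

95.2 %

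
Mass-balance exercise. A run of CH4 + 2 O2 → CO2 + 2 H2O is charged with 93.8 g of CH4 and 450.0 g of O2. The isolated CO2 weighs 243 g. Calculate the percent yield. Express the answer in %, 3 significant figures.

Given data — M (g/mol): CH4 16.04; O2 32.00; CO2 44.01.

94.4 %

n(CH4) = 93.80 / 16.04 = 5.848 mol
n(O2) = 450.0 / 32.00 = 14.06 mol
n/ν for CH4 = 5.848/1 = 5.848
n/ν for O2 = 14.06/2 = 7.030
Smallest n/ν is CH4 → limiting reagent.
theoretical n(CO2) = (1/1) × 5.848 = 5.848 mol → 257.4 g
% yield = 243 / 257.4 × 100 = 94.41 %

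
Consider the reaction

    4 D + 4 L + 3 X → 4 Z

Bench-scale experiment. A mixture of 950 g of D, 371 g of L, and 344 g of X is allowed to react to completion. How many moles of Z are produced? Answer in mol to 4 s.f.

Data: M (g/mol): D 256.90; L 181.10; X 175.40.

n(D) = 950.0 / 256.90 = 3.698 mol
n(L) = 371.0 / 181.10 = 2.049 mol
n(X) = 344.0 / 175.40 = 1.961 mol
n/ν for D = 3.698/4 = 0.9245
n/ν for L = 2.049/4 = 0.5123
n/ν for X = 1.961/3 = 0.6537
Smallest n/ν is L → limiting reagent.
n(Z) = (4/4) × 2.049 = 2.049 mol

2.049 mol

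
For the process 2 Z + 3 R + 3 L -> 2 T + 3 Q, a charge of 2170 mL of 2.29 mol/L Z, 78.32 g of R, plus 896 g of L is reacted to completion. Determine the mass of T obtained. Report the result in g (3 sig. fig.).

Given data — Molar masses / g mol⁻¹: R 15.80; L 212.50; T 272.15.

765 g

n(Z) = 2.29 × 2170/1000 = 4.969 mol
n(R) = 78.32 / 15.80 = 4.957 mol
n(L) = 896.0 / 212.50 = 4.216 mol
n/ν for Z = 4.969/2 = 2.485
n/ν for R = 4.957/3 = 1.652
n/ν for L = 4.216/3 = 1.405
Smallest n/ν is L → limiting reagent.
n(T) = (2/3) × 4.216 = 2.811 mol
mass = 2.811 × 272.15 = 765.0 g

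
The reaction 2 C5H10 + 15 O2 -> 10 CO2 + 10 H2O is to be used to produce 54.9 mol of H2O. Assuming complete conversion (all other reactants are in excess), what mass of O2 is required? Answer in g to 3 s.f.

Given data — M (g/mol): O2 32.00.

2640 g

n(H2O) = 54.90 mol
n(O2) = (15/10) × 54.90 = 82.35 mol
mass = 82.35 × 32.00 = 2635 g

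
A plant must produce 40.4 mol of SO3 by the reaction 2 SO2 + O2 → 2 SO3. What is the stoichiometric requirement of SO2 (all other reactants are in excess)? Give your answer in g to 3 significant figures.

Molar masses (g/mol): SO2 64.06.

n(SO3) = 40.40 mol
n(SO2) = (2/2) × 40.40 = 40.40 mol
mass = 40.40 × 64.06 = 2588 g

2590 g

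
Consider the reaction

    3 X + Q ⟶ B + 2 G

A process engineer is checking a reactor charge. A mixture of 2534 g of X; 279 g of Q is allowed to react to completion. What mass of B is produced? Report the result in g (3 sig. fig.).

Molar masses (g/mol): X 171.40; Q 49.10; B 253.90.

1250 g

n(X) = 2534 / 171.40 = 14.78 mol
n(Q) = 279.0 / 49.10 = 5.682 mol
n/ν for X = 14.78/3 = 4.927
n/ν for Q = 5.682/1 = 5.682
Smallest n/ν is X → limiting reagent.
n(B) = (1/3) × 14.78 = 4.927 mol
mass = 4.927 × 253.90 = 1251 g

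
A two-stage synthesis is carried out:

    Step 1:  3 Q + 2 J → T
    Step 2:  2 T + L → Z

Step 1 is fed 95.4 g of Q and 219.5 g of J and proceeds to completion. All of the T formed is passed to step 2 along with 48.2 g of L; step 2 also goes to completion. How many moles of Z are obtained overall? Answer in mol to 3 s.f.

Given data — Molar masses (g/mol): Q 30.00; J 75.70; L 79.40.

0.530 mol

Step 1:
n(Q) = 95.40 / 30.00 = 3.180 mol
n(J) = 219.5 / 75.70 = 2.900 mol
n/ν → Q: 1.060, J: 1.450; Q is limiting.
n(T) produced = (1/3) × 3.180 = 1.060 mol
Step 2:
n(T) available = 1.060 mol
n(L) = 48.20 / 79.40 = 0.6071 mol
n/ν → T: 0.5300, L: 0.6071; T is limiting.
n(Z) = (1/2) × 1.060 = 0.5300 mol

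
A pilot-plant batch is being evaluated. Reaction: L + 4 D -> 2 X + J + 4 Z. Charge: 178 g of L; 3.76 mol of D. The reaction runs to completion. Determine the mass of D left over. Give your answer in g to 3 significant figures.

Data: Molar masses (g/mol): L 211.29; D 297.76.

n(L) = 178.0 / 211.29 = 0.8424 mol
n(D) = 3.760 mol
n/ν → L: 0.8424, D: 0.9400; L is limiting.
D consumed = (4/1) × 0.8424 = 3.370 mol
D remaining = 3.760 − 3.370 = 0.3900 mol
mass = 0.3900 × 297.76 = 116.1 g

116 g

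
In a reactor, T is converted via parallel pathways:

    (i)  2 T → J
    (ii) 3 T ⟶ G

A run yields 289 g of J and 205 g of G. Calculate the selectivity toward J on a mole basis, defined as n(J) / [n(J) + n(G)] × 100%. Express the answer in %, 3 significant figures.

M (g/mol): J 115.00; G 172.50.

67.9 %

n(J) = 289 / 115.00 = 2.513 mol
n(G) = 205 / 172.50 = 1.188 mol
selectivity = 2.513/(2.513+1.188) × 100 = 67.90 %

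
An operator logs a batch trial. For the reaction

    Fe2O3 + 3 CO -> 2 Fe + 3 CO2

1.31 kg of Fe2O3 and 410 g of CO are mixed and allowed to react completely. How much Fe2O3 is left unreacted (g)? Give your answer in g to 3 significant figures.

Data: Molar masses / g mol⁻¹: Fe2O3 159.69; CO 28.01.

531 g

n(Fe2O3) = 1.310×1000 / 159.69 = 8.203 mol
n(CO) = 410.0 / 28.01 = 14.64 mol
n/ν → Fe2O3: 8.203, CO: 4.880; CO is limiting.
Fe2O3 consumed = (1/3) × 14.64 = 4.880 mol
Fe2O3 remaining = 8.203 − 4.880 = 3.323 mol
mass = 3.323 × 159.69 = 530.6 g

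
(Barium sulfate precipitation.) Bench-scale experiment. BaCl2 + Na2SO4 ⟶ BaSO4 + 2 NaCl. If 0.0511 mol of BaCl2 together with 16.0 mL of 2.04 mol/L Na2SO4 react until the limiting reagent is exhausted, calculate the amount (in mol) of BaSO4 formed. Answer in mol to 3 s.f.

0.0326 mol

n(BaCl2) = 0.05110 mol
n(Na2SO4) = 2.04 × 16.00/1000 = 0.03264 mol
n/ν for BaCl2 = 0.05110/1 = 0.05110
n/ν for Na2SO4 = 0.03264/1 = 0.03264
Smallest n/ν is Na2SO4 → limiting reagent.
n(BaSO4) = (1/1) × 0.03264 = 0.03264 mol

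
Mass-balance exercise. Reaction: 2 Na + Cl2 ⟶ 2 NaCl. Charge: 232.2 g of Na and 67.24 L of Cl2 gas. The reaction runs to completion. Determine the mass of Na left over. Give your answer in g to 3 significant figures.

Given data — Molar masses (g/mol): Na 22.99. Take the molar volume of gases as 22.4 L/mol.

94.2 g

n(Na) = 232.2 / 22.99 = 10.10 mol
n(Cl2) = 67.24 / 22.4 = 3.002 mol
n/ν → Na: 5.050, Cl2: 3.002; Cl2 is limiting.
Na consumed = (2/1) × 3.002 = 6.004 mol
Na remaining = 10.10 − 6.004 = 4.096 mol
mass = 4.096 × 22.99 = 94.17 g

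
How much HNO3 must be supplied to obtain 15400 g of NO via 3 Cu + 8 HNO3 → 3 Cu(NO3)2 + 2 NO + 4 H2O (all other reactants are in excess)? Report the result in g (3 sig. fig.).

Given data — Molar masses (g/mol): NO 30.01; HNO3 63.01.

n(NO) = 15400 / 30.01 = 513.2 mol
n(HNO3) = (8/2) × 513.2 = 2053 mol
mass = 2053 × 63.01 = 129400 g

129000 g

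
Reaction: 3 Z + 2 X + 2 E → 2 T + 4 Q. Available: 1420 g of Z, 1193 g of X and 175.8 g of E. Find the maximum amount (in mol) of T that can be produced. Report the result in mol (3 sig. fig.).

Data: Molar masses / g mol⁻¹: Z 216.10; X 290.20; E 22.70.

4.11 mol

n(Z) = 1420 / 216.10 = 6.571 mol
n(X) = 1193 / 290.20 = 4.111 mol
n(E) = 175.8 / 22.70 = 7.744 mol
n/ν for Z = 6.571/3 = 2.190
n/ν for X = 4.111/2 = 2.056
n/ν for E = 7.744/2 = 3.872
Smallest n/ν is X → limiting reagent.
n(T) = (2/2) × 4.111 = 4.111 mol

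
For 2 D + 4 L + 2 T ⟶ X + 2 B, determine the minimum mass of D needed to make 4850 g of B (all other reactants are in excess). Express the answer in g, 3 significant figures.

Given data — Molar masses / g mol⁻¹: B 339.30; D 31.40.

449 g

n(B) = 4850 / 339.30 = 14.29 mol
n(D) = (2/2) × 14.29 = 14.29 mol
mass = 14.29 × 31.40 = 448.7 g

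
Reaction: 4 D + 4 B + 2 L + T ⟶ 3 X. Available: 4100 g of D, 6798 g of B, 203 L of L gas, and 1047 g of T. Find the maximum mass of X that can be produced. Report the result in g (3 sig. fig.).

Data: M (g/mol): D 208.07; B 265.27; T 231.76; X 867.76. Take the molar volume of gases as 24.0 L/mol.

n(D) = 4100 / 208.07 = 19.70 mol
n(B) = 6798 / 265.27 = 25.63 mol
n(L) = 203.0 / 24.0 = 8.458 mol
n(T) = 1047 / 231.76 = 4.518 mol
n/ν → D: 4.925, B: 6.408, L: 4.229, T: 4.518; L is limiting.
n(X) = (3/2) × 8.458 = 12.69 mol
mass = 12.69 × 867.76 = 11010 g

11000 g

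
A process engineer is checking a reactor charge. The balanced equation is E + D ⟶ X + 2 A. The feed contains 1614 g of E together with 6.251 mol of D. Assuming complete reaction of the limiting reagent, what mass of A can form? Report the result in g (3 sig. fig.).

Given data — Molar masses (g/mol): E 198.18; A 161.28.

n(E) = 1614 / 198.18 = 8.144 mol
n(D) = 6.251 mol
n/ν for E = 8.144/1 = 8.144
n/ν for D = 6.251/1 = 6.251
Smallest n/ν is D → limiting reagent.
n(A) = (2/1) × 6.251 = 12.50 mol
mass = 12.50 × 161.28 = 2016 g

2020 g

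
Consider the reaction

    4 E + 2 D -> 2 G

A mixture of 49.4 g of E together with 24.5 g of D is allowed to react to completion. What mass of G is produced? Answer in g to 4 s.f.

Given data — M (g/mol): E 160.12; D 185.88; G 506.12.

66.71 g

n(E) = 49.40 / 160.12 = 0.3085 mol
n(D) = 24.50 / 185.88 = 0.1318 mol
n/ν for E = 0.3085/4 = 0.07713
n/ν for D = 0.1318/2 = 0.06590
Smallest n/ν is D → limiting reagent.
n(G) = (2/2) × 0.1318 = 0.1318 mol
mass = 0.1318 × 506.12 = 66.71 g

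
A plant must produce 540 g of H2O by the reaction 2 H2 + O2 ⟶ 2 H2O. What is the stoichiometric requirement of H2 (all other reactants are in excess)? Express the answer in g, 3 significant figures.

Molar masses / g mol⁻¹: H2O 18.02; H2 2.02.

n(H2O) = 540 / 18.02 = 29.97 mol
n(H2) = (2/2) × 29.97 = 29.97 mol
mass = 29.97 × 2.02 = 60.54 g

60.5 g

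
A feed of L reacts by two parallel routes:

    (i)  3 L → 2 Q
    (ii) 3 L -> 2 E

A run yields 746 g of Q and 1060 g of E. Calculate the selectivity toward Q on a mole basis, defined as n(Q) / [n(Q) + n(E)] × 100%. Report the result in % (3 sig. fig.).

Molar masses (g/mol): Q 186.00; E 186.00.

n(Q) = 746 / 186.00 = 4.011 mol
n(E) = 1060 / 186.00 = 5.699 mol
selectivity = 4.011/(4.011+5.699) × 100 = 41.31 %

41.3 %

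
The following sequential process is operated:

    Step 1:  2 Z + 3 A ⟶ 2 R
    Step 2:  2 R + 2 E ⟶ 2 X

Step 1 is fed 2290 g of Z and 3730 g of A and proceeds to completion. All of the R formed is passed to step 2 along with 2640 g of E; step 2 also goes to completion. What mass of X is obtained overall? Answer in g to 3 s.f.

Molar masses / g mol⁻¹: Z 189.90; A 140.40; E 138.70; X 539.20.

6500 g

Step 1:
n(Z) = 2290 / 189.90 = 12.06 mol
n(A) = 3730 / 140.40 = 26.57 mol
n/ν for Z = 12.06/2 = 6.030
n/ν for A = 26.57/3 = 8.857
Smallest n/ν is Z → limiting reagent.
n(R) produced = (2/2) × 12.06 = 12.06 mol
Step 2:
n(R) available = 12.06 mol
n(E) = 2640 / 138.70 = 19.03 mol
n/ν for R = 12.06/2 = 6.030
n/ν for E = 19.03/2 = 9.515
Smallest n/ν is R → limiting reagent.
n(X) = (2/2) × 12.06 = 12.06 mol
mass = 12.06 × 539.20 = 6503 g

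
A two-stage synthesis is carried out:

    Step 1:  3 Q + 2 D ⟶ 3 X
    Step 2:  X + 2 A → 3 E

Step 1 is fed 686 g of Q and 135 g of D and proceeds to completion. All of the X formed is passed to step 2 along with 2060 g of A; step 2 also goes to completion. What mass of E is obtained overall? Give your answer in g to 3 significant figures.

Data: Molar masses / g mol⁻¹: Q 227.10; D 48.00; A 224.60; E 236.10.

2140 g

Step 1:
n(Q) = 686.0 / 227.10 = 3.021 mol
n(D) = 135.0 / 48.00 = 2.813 mol
n/ν for Q = 3.021/3 = 1.007
n/ν for D = 2.813/2 = 1.407
Smallest n/ν is Q → limiting reagent.
n(X) produced = (3/3) × 3.021 = 3.021 mol
Step 2:
n(X) available = 3.021 mol
n(A) = 2060 / 224.60 = 9.172 mol
n/ν for X = 3.021/1 = 3.021
n/ν for A = 9.172/2 = 4.586
Smallest n/ν is X → limiting reagent.
n(E) = (3/1) × 3.021 = 9.063 mol
mass = 9.063 × 236.10 = 2140 g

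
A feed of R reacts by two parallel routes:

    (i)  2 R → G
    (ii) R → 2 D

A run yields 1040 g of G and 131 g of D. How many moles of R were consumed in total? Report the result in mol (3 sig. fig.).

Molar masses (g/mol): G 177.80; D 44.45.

n(G) = 1040 / 177.80 = 5.849 mol
n(D) = 131 / 44.45 = 2.947 mol
n(R) via (i) = (2/1)×5.849 = 11.70 mol
n(R) via (ii) = (1/2)×2.947 = 1.474 mol
total n(R) = 11.70 + 1.474 = 13.17 mol

13.2 mol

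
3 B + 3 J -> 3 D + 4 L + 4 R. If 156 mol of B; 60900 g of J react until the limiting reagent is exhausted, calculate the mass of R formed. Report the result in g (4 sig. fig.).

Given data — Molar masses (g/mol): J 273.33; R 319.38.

66430 g

n(B) = 156.0 mol
n(J) = 60900 / 273.33 = 222.8 mol
n/ν → B: 52.00, J: 74.27; B is limiting.
n(R) = (4/3) × 156.0 = 208.0 mol
mass = 208.0 × 319.38 = 66430 g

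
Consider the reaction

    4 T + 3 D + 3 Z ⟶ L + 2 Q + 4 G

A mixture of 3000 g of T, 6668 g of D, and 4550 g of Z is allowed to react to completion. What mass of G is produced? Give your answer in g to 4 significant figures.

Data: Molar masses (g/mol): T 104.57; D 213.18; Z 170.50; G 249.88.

n(T) = 3000 / 104.57 = 28.69 mol
n(D) = 6668 / 213.18 = 31.28 mol
n(Z) = 4550 / 170.50 = 26.69 mol
n/ν for T = 28.69/4 = 7.173
n/ν for D = 31.28/3 = 10.43
n/ν for Z = 26.69/3 = 8.897
Smallest n/ν is T → limiting reagent.
n(G) = (4/4) × 28.69 = 28.69 mol
mass = 28.69 × 249.88 = 7169 g

7169 g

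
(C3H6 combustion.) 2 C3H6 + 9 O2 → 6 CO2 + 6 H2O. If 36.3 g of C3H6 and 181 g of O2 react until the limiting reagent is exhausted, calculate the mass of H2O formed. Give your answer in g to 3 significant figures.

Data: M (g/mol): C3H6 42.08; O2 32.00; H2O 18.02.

n(C3H6) = 36.30 / 42.08 = 0.8626 mol
n(O2) = 181.0 / 32.00 = 5.656 mol
n/ν for C3H6 = 0.8626/2 = 0.4313
n/ν for O2 = 5.656/9 = 0.6284
Smallest n/ν is C3H6 → limiting reagent.
n(H2O) = (6/2) × 0.8626 = 2.588 mol
mass = 2.588 × 18.02 = 46.64 g

46.6 g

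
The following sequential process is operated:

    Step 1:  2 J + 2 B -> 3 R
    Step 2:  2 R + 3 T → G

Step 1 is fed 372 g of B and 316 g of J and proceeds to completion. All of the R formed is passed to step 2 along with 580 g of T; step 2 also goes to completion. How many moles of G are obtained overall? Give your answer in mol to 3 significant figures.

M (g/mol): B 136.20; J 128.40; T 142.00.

1.36 mol

Step 1:
n(B) = 372.0 / 136.20 = 2.731 mol
n(J) = 316.0 / 128.40 = 2.461 mol
n/ν for B = 2.731/2 = 1.366
n/ν for J = 2.461/2 = 1.231
Smallest n/ν is J → limiting reagent.
n(R) produced = (3/2) × 2.461 = 3.692 mol
Step 2:
n(R) available = 3.692 mol
n(T) = 580.0 / 142.00 = 4.085 mol
n/ν for R = 3.692/2 = 1.846
n/ν for T = 4.085/3 = 1.362
Smallest n/ν is T → limiting reagent.
n(G) = (1/3) × 4.085 = 1.362 mol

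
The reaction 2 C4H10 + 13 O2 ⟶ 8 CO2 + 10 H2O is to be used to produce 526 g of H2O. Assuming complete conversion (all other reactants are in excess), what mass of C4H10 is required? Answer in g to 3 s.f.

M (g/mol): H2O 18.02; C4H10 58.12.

339 g

n(H2O) = 526 / 18.02 = 29.19 mol
n(C4H10) = (2/10) × 29.19 = 5.838 mol
mass = 5.838 × 58.12 = 339.3 g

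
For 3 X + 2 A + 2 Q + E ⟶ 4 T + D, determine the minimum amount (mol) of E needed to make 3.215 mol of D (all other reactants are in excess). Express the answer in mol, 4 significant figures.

n(D) = 3.215 mol
n(E) = (1/1) × 3.215 = 3.215 mol

3.215 mol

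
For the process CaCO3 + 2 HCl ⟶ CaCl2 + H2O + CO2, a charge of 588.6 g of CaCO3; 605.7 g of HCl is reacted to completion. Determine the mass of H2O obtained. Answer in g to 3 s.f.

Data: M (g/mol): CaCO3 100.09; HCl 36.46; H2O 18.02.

106 g

n(CaCO3) = 588.6 / 100.09 = 5.881 mol
n(HCl) = 605.7 / 36.46 = 16.61 mol
n/ν for CaCO3 = 5.881/1 = 5.881
n/ν for HCl = 16.61/2 = 8.305
Smallest n/ν is CaCO3 → limiting reagent.
n(H2O) = (1/1) × 5.881 = 5.881 mol
mass = 5.881 × 18.02 = 106.0 g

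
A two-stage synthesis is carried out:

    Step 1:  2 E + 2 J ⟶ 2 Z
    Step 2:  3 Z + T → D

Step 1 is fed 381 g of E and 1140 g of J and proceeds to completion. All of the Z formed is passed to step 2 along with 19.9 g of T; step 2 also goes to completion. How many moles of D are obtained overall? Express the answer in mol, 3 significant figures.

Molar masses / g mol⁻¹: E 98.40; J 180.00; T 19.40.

Step 1:
n(E) = 381.0 / 98.40 = 3.872 mol
n(J) = 1140 / 180.00 = 6.333 mol
n/ν for E = 3.872/2 = 1.936
n/ν for J = 6.333/2 = 3.167
Smallest n/ν is E → limiting reagent.
n(Z) produced = (2/2) × 3.872 = 3.872 mol
Step 2:
n(Z) available = 3.872 mol
n(T) = 19.90 / 19.40 = 1.026 mol
n/ν for Z = 3.872/3 = 1.291
n/ν for T = 1.026/1 = 1.026
Smallest n/ν is T → limiting reagent.
n(D) = (1/1) × 1.026 = 1.026 mol

1.03 mol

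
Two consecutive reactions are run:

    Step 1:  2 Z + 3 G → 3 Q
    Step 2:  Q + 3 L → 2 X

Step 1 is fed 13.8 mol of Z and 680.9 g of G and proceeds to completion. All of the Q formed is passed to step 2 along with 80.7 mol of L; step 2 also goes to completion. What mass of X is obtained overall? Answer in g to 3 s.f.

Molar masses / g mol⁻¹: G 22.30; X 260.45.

Step 1:
n(Z) = 13.80 mol
n(G) = 680.9 / 22.30 = 30.53 mol
n/ν for Z = 13.80/2 = 6.900
n/ν for G = 30.53/3 = 10.18
Smallest n/ν is Z → limiting reagent.
n(Q) produced = (3/2) × 13.80 = 20.70 mol
Step 2:
n(Q) available = 20.70 mol
n(L) = 80.70 mol
n/ν for Q = 20.70/1 = 20.70
n/ν for L = 80.70/3 = 26.90
Smallest n/ν is Q → limiting reagent.
n(X) = (2/1) × 20.70 = 41.40 mol
mass = 41.40 × 260.45 = 10780 g

10800 g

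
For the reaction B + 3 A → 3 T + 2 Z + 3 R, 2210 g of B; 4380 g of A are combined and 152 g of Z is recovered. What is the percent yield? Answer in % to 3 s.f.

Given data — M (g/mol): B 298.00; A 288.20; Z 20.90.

71.8 %

n(B) = 2210 / 298.00 = 7.416 mol
n(A) = 4380 / 288.20 = 15.20 mol
n/ν for B = 7.416/1 = 7.416
n/ν for A = 15.20/3 = 5.067
Smallest n/ν is A → limiting reagent.
theoretical n(Z) = (2/3) × 15.20 = 10.13 mol → 211.7 g
% yield = 152 / 211.7 × 100 = 71.80 %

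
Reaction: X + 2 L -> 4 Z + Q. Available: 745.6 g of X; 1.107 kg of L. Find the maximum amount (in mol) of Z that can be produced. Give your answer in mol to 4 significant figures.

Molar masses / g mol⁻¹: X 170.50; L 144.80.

n(X) = 745.6 / 170.50 = 4.373 mol
n(L) = 1.107×1000 / 144.80 = 7.645 mol
n/ν for X = 4.373/1 = 4.373
n/ν for L = 7.645/2 = 3.823
Smallest n/ν is L → limiting reagent.
n(Z) = (4/2) × 7.645 = 15.29 mol

15.29 mol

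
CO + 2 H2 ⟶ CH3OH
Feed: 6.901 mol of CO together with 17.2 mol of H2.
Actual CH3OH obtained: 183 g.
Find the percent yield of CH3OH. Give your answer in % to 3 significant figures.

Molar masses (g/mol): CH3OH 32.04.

n(CO) = 6.901 mol
n(H2) = 17.20 mol
n/ν for CO = 6.901/1 = 6.901
n/ν for H2 = 17.20/2 = 8.600
Smallest n/ν is CO → limiting reagent.
theoretical n(CH3OH) = (1/1) × 6.901 = 6.901 mol → 221.1 g
% yield = 183 / 221.1 × 100 = 82.77 %

82.8 %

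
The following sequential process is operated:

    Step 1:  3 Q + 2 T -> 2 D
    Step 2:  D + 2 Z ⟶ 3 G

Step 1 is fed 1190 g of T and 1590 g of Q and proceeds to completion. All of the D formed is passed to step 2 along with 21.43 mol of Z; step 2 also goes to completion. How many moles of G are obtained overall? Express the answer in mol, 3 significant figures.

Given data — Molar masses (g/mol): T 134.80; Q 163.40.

19.5 mol

Step 1:
n(T) = 1190 / 134.80 = 8.828 mol
n(Q) = 1590 / 163.40 = 9.731 mol
n/ν → T: 4.414, Q: 3.244; Q is limiting.
n(D) produced = (2/3) × 9.731 = 6.487 mol
Step 2:
n(D) available = 6.487 mol
n(Z) = 21.43 mol
n/ν → D: 6.487, Z: 10.72; D is limiting.
n(G) = (3/1) × 6.487 = 19.46 mol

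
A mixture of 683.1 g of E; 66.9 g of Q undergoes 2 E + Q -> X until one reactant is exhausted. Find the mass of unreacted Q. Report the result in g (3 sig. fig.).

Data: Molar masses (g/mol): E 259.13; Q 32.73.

23.8 g

n(E) = 683.1 / 259.13 = 2.636 mol
n(Q) = 66.90 / 32.73 = 2.044 mol
n/ν for E = 2.636/2 = 1.318
n/ν for Q = 2.044/1 = 2.044
Smallest n/ν is E → limiting reagent.
Q consumed = (1/2) × 2.636 = 1.318 mol
Q remaining = 2.044 − 1.318 = 0.7260 mol
mass = 0.7260 × 32.73 = 23.76 g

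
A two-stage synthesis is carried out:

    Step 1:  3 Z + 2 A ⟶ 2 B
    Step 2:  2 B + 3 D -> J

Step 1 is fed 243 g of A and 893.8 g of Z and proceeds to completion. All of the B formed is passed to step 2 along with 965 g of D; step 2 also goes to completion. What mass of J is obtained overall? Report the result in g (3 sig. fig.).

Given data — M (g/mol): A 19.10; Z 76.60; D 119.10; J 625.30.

1690 g

Step 1:
n(A) = 243.0 / 19.10 = 12.72 mol
n(Z) = 893.8 / 76.60 = 11.67 mol
n/ν → A: 6.360, Z: 3.890; Z is limiting.
n(B) produced = (2/3) × 11.67 = 7.780 mol
Step 2:
n(B) available = 7.780 mol
n(D) = 965.0 / 119.10 = 8.102 mol
n/ν → B: 3.890, D: 2.701; D is limiting.
n(J) = (1/3) × 8.102 = 2.701 mol
mass = 2.701 × 625.30 = 1689 g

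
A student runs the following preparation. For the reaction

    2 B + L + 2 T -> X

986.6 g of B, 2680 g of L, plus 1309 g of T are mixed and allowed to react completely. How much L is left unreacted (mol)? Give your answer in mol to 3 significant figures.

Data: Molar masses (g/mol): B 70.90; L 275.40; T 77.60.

2.77 mol

n(B) = 986.6 / 70.90 = 13.92 mol
n(L) = 2680 / 275.40 = 9.731 mol
n(T) = 1309 / 77.60 = 16.87 mol
n/ν for B = 13.92/2 = 6.960
n/ν for L = 9.731/1 = 9.731
n/ν for T = 16.87/2 = 8.435
Smallest n/ν is B → limiting reagent.
L consumed = (1/2) × 13.92 = 6.960 mol
L remaining = 9.731 − 6.960 = 2.771 mol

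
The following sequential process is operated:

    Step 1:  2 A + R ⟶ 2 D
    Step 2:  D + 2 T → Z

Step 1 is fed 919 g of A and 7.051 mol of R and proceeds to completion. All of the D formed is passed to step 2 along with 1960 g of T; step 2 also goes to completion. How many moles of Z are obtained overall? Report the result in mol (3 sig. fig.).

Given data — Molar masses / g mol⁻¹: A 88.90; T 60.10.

10.3 mol

Step 1:
n(A) = 919.0 / 88.90 = 10.34 mol
n(R) = 7.051 mol
n/ν for A = 10.34/2 = 5.170
n/ν for R = 7.051/1 = 7.051
Smallest n/ν is A → limiting reagent.
n(D) produced = (2/2) × 10.34 = 10.34 mol
Step 2:
n(D) available = 10.34 mol
n(T) = 1960 / 60.10 = 32.61 mol
n/ν for D = 10.34/1 = 10.34
n/ν for T = 32.61/2 = 16.31
Smallest n/ν is D → limiting reagent.
n(Z) = (1/1) × 10.34 = 10.34 mol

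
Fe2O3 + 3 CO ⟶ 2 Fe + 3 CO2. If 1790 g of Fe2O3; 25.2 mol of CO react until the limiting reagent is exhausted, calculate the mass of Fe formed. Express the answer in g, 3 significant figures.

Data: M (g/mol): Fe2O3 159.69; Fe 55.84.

938 g

n(Fe2O3) = 1790 / 159.69 = 11.21 mol
n(CO) = 25.20 mol
n/ν for Fe2O3 = 11.21/1 = 11.21
n/ν for CO = 25.20/3 = 8.400
Smallest n/ν is CO → limiting reagent.
n(Fe) = (2/3) × 25.20 = 16.80 mol
mass = 16.80 × 55.84 = 938.1 g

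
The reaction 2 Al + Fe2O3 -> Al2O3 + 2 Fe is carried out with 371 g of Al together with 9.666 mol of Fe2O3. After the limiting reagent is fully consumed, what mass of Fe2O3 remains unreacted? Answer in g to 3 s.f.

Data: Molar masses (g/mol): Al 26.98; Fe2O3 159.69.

n(Al) = 371.0 / 26.98 = 13.75 mol
n(Fe2O3) = 9.666 mol
n/ν → Al: 6.875, Fe2O3: 9.666; Al is limiting.
Fe2O3 consumed = (1/2) × 13.75 = 6.875 mol
Fe2O3 remaining = 9.666 − 6.875 = 2.791 mol
mass = 2.791 × 159.69 = 445.7 g

446 g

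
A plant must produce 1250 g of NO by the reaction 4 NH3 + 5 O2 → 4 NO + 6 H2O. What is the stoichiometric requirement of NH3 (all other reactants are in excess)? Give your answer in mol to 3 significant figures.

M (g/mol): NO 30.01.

41.7 mol

n(NO) = 1250 / 30.01 = 41.65 mol
n(NH3) = (4/4) × 41.65 = 41.65 mol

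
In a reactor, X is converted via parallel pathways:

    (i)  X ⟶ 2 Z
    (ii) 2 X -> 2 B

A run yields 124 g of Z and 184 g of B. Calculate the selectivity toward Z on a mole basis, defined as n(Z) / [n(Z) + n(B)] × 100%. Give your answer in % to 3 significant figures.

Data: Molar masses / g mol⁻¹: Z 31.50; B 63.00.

n(Z) = 124 / 31.50 = 3.937 mol
n(B) = 184 / 63.00 = 2.921 mol
selectivity = 3.937/(3.937+2.921) × 100 = 57.41 %

57.4 %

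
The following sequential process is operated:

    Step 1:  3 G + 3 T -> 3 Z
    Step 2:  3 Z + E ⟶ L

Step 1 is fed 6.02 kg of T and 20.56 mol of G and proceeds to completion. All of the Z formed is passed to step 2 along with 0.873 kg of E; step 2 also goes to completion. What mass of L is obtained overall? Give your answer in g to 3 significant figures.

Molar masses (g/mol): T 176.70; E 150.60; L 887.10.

5140 g

Step 1:
n(T) = 6.020×1000 / 176.70 = 34.07 mol
n(G) = 20.56 mol
n/ν → T: 11.36, G: 6.853; G is limiting.
n(Z) produced = (3/3) × 20.56 = 20.56 mol
Step 2:
n(Z) available = 20.56 mol
n(E) = 0.8730×1000 / 150.60 = 5.797 mol
n/ν → Z: 6.853, E: 5.797; E is limiting.
n(L) = (1/1) × 5.797 = 5.797 mol
mass = 5.797 × 887.10 = 5143 g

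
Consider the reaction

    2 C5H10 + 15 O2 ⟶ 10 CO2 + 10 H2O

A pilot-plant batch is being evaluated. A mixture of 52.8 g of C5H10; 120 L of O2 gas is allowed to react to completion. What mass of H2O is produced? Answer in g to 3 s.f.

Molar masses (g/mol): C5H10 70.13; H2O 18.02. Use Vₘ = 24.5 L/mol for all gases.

n(C5H10) = 52.80 / 70.13 = 0.7529 mol
n(O2) = 120.0 / 24.5 = 4.898 mol
n/ν for C5H10 = 0.7529/2 = 0.3765
n/ν for O2 = 4.898/15 = 0.3265
Smallest n/ν is O2 → limiting reagent.
n(H2O) = (10/15) × 4.898 = 3.265 mol
mass = 3.265 × 18.02 = 58.84 g

58.8 g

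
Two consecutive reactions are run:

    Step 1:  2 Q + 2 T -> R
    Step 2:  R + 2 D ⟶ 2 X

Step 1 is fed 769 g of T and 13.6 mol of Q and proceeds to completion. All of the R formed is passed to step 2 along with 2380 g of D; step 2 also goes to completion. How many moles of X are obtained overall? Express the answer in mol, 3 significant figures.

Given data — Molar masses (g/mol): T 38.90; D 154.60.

Step 1:
n(T) = 769.0 / 38.90 = 19.77 mol
n(Q) = 13.60 mol
n/ν → T: 9.885, Q: 6.800; Q is limiting.
n(R) produced = (1/2) × 13.60 = 6.800 mol
Step 2:
n(R) available = 6.800 mol
n(D) = 2380 / 154.60 = 15.39 mol
n/ν → R: 6.800, D: 7.695; R is limiting.
n(X) = (2/1) × 6.800 = 13.60 mol

13.6 mol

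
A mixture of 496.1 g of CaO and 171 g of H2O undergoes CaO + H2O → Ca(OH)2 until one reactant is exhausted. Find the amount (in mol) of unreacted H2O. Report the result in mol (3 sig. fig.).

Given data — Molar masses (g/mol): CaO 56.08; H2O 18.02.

0.643 mol

n(CaO) = 496.1 / 56.08 = 8.846 mol
n(H2O) = 171.0 / 18.02 = 9.489 mol
n/ν → CaO: 8.846, H2O: 9.489; CaO is limiting.
H2O consumed = (1/1) × 8.846 = 8.846 mol
H2O remaining = 9.489 − 8.846 = 0.6430 mol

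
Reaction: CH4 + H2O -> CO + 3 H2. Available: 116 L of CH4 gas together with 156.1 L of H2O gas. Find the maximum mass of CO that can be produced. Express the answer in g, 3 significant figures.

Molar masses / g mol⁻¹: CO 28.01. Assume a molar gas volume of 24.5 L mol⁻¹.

n(CH4) = 116.0 / 24.5 = 4.735 mol
n(H2O) = 156.1 / 24.5 = 6.371 mol
n/ν → CH4: 4.735, H2O: 6.371; CH4 is limiting.
n(CO) = (1/1) × 4.735 = 4.735 mol
mass = 4.735 × 28.01 = 132.6 g

133 g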